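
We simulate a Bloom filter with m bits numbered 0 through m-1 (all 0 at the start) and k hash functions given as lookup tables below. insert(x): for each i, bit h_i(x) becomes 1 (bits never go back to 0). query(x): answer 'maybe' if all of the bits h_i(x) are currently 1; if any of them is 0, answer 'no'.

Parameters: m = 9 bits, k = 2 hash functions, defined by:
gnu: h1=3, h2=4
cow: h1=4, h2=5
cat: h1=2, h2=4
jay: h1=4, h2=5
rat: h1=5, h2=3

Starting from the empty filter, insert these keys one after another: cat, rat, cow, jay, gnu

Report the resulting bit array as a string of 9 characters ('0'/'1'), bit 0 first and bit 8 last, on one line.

Answer: 001111000

Derivation:
Start: bits=000000000
After insert 'cat': sets bits 2 4 -> bits=001010000
After insert 'rat': sets bits 3 5 -> bits=001111000
After insert 'cow': sets bits 4 5 -> bits=001111000
After insert 'jay': sets bits 4 5 -> bits=001111000
After insert 'gnu': sets bits 3 4 -> bits=001111000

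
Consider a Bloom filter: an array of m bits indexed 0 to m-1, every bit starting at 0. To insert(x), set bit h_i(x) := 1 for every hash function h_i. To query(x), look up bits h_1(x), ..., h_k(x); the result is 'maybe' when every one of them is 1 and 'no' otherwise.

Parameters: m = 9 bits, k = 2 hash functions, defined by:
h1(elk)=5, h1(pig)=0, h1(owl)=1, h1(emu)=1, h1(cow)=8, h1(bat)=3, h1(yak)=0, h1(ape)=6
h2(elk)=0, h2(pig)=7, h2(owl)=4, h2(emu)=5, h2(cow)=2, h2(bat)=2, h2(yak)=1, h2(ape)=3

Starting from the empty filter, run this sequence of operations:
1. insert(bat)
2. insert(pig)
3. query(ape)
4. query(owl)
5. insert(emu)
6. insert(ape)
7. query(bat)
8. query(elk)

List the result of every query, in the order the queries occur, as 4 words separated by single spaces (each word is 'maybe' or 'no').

Start: bits=000000000
Op 1: insert bat -> sets bits 2 3 -> bits=001100000
Op 2: insert pig -> sets bits 0 7 -> bits=101100010
Op 3: query ape -> checks bit3=1, bit6=0 (has a 0) -> no
Op 4: query owl -> checks bit1=0, bit4=0 (has a 0) -> no
Op 5: insert emu -> sets bits 1 5 -> bits=111101010
Op 6: insert ape -> sets bits 3 6 -> bits=111101110
Op 7: query bat -> checks bit2=1, bit3=1 (all 1) -> maybe
Op 8: query elk -> checks bit0=1, bit5=1 (all 1) -> maybe
Query results in order: no no maybe maybe

Answer: no no maybe maybe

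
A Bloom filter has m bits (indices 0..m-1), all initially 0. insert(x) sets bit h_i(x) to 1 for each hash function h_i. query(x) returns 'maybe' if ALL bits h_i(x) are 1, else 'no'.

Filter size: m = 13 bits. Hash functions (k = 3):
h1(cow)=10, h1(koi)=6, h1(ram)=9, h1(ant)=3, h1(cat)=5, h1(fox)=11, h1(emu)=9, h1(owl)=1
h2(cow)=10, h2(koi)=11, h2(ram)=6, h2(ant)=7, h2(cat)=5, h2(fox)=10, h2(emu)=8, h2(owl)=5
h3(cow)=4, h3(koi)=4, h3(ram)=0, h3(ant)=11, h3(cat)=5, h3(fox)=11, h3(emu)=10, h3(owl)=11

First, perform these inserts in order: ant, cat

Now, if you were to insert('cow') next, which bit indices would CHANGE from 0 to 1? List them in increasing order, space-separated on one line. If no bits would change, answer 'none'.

Start: bits=0000000000000
After insert 'ant': sets bits 3 7 11 -> bits=0001000100010
After insert 'cat': sets bits 5 -> bits=0001010100010
insert 'cow' would touch bits 4 10; currently bit4=0, bit10=0
Bits that are 0 among those (would change 0->1): 4 10

Answer: 4 10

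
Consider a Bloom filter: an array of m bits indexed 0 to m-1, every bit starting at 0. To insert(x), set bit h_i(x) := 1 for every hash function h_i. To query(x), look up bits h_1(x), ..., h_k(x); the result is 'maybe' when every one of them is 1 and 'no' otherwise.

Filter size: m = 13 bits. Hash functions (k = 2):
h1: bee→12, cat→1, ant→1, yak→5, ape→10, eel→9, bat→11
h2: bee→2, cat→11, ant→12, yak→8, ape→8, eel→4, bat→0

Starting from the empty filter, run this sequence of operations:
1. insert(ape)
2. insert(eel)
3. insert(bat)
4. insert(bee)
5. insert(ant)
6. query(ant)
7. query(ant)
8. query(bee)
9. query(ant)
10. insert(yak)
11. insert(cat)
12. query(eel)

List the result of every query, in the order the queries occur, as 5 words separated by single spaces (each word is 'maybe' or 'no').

Answer: maybe maybe maybe maybe maybe

Derivation:
Start: bits=0000000000000
Op 1: insert ape -> sets bits 8 10 -> bits=0000000010100
Op 2: insert eel -> sets bits 4 9 -> bits=0000100011100
Op 3: insert bat -> sets bits 0 11 -> bits=1000100011110
Op 4: insert bee -> sets bits 2 12 -> bits=1010100011111
Op 5: insert ant -> sets bits 1 12 -> bits=1110100011111
Op 6: query ant -> checks bit1=1, bit12=1 (all 1) -> maybe
Op 7: query ant -> checks bit1=1, bit12=1 (all 1) -> maybe
Op 8: query bee -> checks bit2=1, bit12=1 (all 1) -> maybe
Op 9: query ant -> checks bit1=1, bit12=1 (all 1) -> maybe
Op 10: insert yak -> sets bits 5 8 -> bits=1110110011111
Op 11: insert cat -> sets bits 1 11 -> bits=1110110011111
Op 12: query eel -> checks bit4=1, bit9=1 (all 1) -> maybe
Query results in order: maybe maybe maybe maybe maybe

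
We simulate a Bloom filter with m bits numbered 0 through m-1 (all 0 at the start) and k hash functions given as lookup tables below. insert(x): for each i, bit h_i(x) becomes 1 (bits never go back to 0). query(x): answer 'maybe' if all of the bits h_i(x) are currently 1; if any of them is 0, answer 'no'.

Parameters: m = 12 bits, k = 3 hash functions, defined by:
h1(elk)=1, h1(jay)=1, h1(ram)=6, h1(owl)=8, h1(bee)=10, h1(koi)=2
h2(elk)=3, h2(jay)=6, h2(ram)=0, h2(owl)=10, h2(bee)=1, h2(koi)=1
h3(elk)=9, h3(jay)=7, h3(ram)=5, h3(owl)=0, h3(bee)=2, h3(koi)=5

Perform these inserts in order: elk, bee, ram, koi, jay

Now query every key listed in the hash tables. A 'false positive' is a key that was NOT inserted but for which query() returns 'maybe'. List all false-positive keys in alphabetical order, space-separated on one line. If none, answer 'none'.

Answer: none

Derivation:
Start: bits=000000000000
After insert 'elk': sets bits 1 3 9 -> bits=010100000100
After insert 'bee': sets bits 1 2 10 -> bits=011100000110
After insert 'ram': sets bits 0 5 6 -> bits=111101100110
After insert 'koi': sets bits 1 2 5 -> bits=111101100110
After insert 'jay': sets bits 1 6 7 -> bits=111101110110
Not inserted: owl — query each against bits=111101110110:
query owl: checks bit0=1, bit8=0, bit10=1 (has a 0) -> no => not a false positive
False positives (alphabetical): none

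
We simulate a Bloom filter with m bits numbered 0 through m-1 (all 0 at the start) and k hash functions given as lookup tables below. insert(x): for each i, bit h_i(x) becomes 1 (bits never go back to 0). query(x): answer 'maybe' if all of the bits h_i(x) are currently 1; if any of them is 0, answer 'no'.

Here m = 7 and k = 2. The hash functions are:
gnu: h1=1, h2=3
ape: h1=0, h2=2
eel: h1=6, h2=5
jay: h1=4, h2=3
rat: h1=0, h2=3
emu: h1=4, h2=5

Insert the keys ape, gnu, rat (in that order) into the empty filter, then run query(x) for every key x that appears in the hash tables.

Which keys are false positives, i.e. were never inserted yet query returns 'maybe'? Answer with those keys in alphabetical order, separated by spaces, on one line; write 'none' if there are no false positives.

Start: bits=0000000
After insert 'ape': sets bits 0 2 -> bits=1010000
After insert 'gnu': sets bits 1 3 -> bits=1111000
After insert 'rat': sets bits 0 3 -> bits=1111000
Not inserted: eel emu jay — query each against bits=1111000:
query eel: checks bit5=0, bit6=0 (has a 0) -> no => not a false positive
query emu: checks bit4=0, bit5=0 (has a 0) -> no => not a false positive
query jay: checks bit3=1, bit4=0 (has a 0) -> no => not a false positive
False positives (alphabetical): none

Answer: none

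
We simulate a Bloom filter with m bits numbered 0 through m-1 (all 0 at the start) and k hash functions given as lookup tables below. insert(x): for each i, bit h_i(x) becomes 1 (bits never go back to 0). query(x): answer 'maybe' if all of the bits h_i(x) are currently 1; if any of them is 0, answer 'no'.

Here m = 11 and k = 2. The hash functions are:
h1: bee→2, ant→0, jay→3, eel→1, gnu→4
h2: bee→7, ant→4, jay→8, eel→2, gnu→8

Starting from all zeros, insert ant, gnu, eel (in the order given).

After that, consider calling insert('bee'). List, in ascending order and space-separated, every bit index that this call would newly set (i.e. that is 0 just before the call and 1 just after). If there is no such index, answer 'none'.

Answer: 7

Derivation:
Start: bits=00000000000
After insert 'ant': sets bits 0 4 -> bits=10001000000
After insert 'gnu': sets bits 4 8 -> bits=10001000100
After insert 'eel': sets bits 1 2 -> bits=11101000100
insert 'bee' would touch bits 2 7; currently bit2=1, bit7=0
Bits that are 0 among those (would change 0->1): 7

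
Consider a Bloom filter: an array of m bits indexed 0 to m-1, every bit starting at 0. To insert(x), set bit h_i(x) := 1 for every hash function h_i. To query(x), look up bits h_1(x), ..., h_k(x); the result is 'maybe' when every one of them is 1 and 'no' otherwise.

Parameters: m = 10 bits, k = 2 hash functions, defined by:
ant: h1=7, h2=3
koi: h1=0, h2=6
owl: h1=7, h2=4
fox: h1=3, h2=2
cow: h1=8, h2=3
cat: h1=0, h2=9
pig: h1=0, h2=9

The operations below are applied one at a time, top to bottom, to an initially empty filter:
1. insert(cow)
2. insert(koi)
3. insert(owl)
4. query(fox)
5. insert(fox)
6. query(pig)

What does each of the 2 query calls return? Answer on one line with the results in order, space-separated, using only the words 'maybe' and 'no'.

Answer: no no

Derivation:
Start: bits=0000000000
Op 1: insert cow -> sets bits 3 8 -> bits=0001000010
Op 2: insert koi -> sets bits 0 6 -> bits=1001001010
Op 3: insert owl -> sets bits 4 7 -> bits=1001101110
Op 4: query fox -> checks bit2=0, bit3=1 (has a 0) -> no
Op 5: insert fox -> sets bits 2 3 -> bits=1011101110
Op 6: query pig -> checks bit0=1, bit9=0 (has a 0) -> no
Query results in order: no no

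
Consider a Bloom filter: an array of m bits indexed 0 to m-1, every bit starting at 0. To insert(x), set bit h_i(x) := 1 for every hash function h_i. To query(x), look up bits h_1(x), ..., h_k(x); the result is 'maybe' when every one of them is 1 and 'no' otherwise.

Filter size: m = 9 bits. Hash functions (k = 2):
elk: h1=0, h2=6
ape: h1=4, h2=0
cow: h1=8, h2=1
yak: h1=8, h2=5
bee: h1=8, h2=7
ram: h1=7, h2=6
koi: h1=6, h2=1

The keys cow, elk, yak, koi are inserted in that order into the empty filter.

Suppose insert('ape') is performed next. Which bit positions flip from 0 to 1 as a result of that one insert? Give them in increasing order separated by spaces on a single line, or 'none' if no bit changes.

Start: bits=000000000
After insert 'cow': sets bits 1 8 -> bits=010000001
After insert 'elk': sets bits 0 6 -> bits=110000101
After insert 'yak': sets bits 5 8 -> bits=110001101
After insert 'koi': sets bits 1 6 -> bits=110001101
insert 'ape' would touch bits 0 4; currently bit0=1, bit4=0
Bits that are 0 among those (would change 0->1): 4

Answer: 4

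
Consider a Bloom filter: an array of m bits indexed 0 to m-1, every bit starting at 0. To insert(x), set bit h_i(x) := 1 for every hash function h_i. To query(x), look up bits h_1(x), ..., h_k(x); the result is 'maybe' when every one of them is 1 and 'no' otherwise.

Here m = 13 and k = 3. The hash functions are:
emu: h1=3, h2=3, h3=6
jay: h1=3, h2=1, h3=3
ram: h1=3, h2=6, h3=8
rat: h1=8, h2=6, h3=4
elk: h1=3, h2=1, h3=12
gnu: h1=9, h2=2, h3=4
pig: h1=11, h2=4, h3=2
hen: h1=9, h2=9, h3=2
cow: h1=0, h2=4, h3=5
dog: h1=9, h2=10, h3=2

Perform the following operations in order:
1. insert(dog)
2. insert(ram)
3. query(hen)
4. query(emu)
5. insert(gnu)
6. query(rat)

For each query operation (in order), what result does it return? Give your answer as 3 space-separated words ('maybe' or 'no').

Start: bits=0000000000000
Op 1: insert dog -> sets bits 2 9 10 -> bits=0010000001100
Op 2: insert ram -> sets bits 3 6 8 -> bits=0011001011100
Op 3: query hen -> checks bit2=1, bit9=1 (all 1) -> maybe
Op 4: query emu -> checks bit3=1, bit6=1 (all 1) -> maybe
Op 5: insert gnu -> sets bits 2 4 9 -> bits=0011101011100
Op 6: query rat -> checks bit4=1, bit6=1, bit8=1 (all 1) -> maybe
Query results in order: maybe maybe maybe

Answer: maybe maybe maybe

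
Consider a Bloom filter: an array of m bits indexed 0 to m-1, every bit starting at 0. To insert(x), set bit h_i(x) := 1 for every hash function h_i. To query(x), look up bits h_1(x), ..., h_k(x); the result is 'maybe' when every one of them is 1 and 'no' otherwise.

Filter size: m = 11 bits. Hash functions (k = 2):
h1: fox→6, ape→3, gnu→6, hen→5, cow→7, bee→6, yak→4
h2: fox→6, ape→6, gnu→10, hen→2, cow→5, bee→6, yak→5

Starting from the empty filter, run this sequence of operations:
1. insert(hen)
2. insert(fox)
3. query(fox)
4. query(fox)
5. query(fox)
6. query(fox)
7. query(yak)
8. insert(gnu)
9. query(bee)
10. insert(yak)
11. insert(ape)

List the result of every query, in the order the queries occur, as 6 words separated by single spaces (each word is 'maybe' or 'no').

Answer: maybe maybe maybe maybe no maybe

Derivation:
Start: bits=00000000000
Op 1: insert hen -> sets bits 2 5 -> bits=00100100000
Op 2: insert fox -> sets bits 6 -> bits=00100110000
Op 3: query fox -> checks bit6=1 (all 1) -> maybe
Op 4: query fox -> checks bit6=1 (all 1) -> maybe
Op 5: query fox -> checks bit6=1 (all 1) -> maybe
Op 6: query fox -> checks bit6=1 (all 1) -> maybe
Op 7: query yak -> checks bit4=0, bit5=1 (has a 0) -> no
Op 8: insert gnu -> sets bits 6 10 -> bits=00100110001
Op 9: query bee -> checks bit6=1 (all 1) -> maybe
Op 10: insert yak -> sets bits 4 5 -> bits=00101110001
Op 11: insert ape -> sets bits 3 6 -> bits=00111110001
Query results in order: maybe maybe maybe maybe no maybe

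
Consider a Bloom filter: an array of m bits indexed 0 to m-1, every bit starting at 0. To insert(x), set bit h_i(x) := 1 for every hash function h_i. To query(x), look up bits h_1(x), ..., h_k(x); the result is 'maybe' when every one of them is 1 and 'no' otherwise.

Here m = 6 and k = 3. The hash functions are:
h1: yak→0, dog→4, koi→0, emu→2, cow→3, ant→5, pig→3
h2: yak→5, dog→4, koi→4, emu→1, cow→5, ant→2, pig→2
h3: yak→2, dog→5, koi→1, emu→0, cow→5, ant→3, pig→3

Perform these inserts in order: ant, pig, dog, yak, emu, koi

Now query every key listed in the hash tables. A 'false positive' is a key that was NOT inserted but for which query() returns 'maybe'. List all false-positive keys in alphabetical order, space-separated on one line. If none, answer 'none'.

Answer: cow

Derivation:
Start: bits=000000
After insert 'ant': sets bits 2 3 5 -> bits=001101
After insert 'pig': sets bits 2 3 -> bits=001101
After insert 'dog': sets bits 4 5 -> bits=001111
After insert 'yak': sets bits 0 2 5 -> bits=101111
After insert 'emu': sets bits 0 1 2 -> bits=111111
After insert 'koi': sets bits 0 1 4 -> bits=111111
Not inserted: cow — query each against bits=111111:
query cow: checks bit3=1, bit5=1 (all 1) -> maybe => FALSE POSITIVE
False positives (alphabetical): cow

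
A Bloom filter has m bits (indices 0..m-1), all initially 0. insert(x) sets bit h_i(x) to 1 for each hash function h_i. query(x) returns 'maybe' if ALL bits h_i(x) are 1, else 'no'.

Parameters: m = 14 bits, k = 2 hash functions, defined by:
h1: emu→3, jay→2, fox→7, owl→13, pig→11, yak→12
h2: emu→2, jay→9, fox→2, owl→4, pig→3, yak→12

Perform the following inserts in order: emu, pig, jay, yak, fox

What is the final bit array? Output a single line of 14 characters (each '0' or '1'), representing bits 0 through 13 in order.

Answer: 00110001010110

Derivation:
Start: bits=00000000000000
After insert 'emu': sets bits 2 3 -> bits=00110000000000
After insert 'pig': sets bits 3 11 -> bits=00110000000100
After insert 'jay': sets bits 2 9 -> bits=00110000010100
After insert 'yak': sets bits 12 -> bits=00110000010110
After insert 'fox': sets bits 2 7 -> bits=00110001010110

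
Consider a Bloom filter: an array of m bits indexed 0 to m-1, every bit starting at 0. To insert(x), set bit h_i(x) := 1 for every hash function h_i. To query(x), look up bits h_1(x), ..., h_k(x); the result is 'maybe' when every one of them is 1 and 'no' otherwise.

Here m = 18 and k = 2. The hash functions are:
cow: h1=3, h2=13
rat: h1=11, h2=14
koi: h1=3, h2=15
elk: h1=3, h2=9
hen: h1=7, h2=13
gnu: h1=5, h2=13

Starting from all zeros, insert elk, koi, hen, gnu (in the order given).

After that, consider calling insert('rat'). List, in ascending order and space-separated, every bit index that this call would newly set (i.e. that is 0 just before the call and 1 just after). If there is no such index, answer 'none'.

Start: bits=000000000000000000
After insert 'elk': sets bits 3 9 -> bits=000100000100000000
After insert 'koi': sets bits 3 15 -> bits=000100000100000100
After insert 'hen': sets bits 7 13 -> bits=000100010100010100
After insert 'gnu': sets bits 5 13 -> bits=000101010100010100
insert 'rat' would touch bits 11 14; currently bit11=0, bit14=0
Bits that are 0 among those (would change 0->1): 11 14

Answer: 11 14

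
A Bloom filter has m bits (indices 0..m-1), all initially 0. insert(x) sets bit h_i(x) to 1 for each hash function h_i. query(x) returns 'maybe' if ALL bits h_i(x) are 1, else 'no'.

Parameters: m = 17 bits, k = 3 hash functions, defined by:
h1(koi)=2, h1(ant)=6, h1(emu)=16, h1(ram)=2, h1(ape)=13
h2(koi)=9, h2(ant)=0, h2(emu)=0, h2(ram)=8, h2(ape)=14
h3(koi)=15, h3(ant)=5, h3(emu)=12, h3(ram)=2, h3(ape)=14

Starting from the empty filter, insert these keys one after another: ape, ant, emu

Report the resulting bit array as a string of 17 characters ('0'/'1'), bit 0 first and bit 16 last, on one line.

Start: bits=00000000000000000
After insert 'ape': sets bits 13 14 -> bits=00000000000001100
After insert 'ant': sets bits 0 5 6 -> bits=10000110000001100
After insert 'emu': sets bits 0 12 16 -> bits=10000110000011101

Answer: 10000110000011101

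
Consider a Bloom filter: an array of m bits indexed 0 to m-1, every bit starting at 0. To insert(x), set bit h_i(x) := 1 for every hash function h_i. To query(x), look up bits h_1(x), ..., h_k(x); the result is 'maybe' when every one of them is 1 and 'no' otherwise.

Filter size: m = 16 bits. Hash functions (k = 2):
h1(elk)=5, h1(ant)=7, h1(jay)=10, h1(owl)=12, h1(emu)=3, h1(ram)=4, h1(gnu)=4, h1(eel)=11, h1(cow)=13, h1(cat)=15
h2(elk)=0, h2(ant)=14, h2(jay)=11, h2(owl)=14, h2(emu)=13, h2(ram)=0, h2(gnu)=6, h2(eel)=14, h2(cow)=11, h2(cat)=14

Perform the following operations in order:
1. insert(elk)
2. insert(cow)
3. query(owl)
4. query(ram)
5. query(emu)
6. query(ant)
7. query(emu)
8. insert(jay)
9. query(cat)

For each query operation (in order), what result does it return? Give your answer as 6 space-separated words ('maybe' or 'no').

Start: bits=0000000000000000
Op 1: insert elk -> sets bits 0 5 -> bits=1000010000000000
Op 2: insert cow -> sets bits 11 13 -> bits=1000010000010100
Op 3: query owl -> checks bit12=0, bit14=0 (has a 0) -> no
Op 4: query ram -> checks bit0=1, bit4=0 (has a 0) -> no
Op 5: query emu -> checks bit3=0, bit13=1 (has a 0) -> no
Op 6: query ant -> checks bit7=0, bit14=0 (has a 0) -> no
Op 7: query emu -> checks bit3=0, bit13=1 (has a 0) -> no
Op 8: insert jay -> sets bits 10 11 -> bits=1000010000110100
Op 9: query cat -> checks bit14=0, bit15=0 (has a 0) -> no
Query results in order: no no no no no no

Answer: no no no no no no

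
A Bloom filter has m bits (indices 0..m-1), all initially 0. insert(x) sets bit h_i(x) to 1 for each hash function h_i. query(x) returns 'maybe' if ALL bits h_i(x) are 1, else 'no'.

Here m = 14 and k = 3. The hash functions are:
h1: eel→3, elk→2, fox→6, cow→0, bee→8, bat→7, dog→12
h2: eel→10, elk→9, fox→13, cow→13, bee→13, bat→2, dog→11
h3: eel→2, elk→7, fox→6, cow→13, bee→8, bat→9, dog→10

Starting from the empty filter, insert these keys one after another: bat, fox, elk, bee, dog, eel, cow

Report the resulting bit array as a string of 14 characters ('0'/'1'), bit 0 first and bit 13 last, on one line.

Answer: 10110011111111

Derivation:
Start: bits=00000000000000
After insert 'bat': sets bits 2 7 9 -> bits=00100001010000
After insert 'fox': sets bits 6 13 -> bits=00100011010001
After insert 'elk': sets bits 2 7 9 -> bits=00100011010001
After insert 'bee': sets bits 8 13 -> bits=00100011110001
After insert 'dog': sets bits 10 11 12 -> bits=00100011111111
After insert 'eel': sets bits 2 3 10 -> bits=00110011111111
After insert 'cow': sets bits 0 13 -> bits=10110011111111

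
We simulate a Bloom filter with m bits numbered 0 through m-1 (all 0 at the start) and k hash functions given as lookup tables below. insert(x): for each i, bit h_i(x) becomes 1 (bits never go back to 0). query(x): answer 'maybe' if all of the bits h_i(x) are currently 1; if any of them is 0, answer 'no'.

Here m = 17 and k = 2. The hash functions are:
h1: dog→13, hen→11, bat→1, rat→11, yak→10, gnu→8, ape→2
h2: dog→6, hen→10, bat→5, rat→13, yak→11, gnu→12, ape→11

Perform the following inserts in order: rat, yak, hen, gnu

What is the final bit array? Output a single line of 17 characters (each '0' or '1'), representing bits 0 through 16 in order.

Answer: 00000000101111000

Derivation:
Start: bits=00000000000000000
After insert 'rat': sets bits 11 13 -> bits=00000000000101000
After insert 'yak': sets bits 10 11 -> bits=00000000001101000
After insert 'hen': sets bits 10 11 -> bits=00000000001101000
After insert 'gnu': sets bits 8 12 -> bits=00000000101111000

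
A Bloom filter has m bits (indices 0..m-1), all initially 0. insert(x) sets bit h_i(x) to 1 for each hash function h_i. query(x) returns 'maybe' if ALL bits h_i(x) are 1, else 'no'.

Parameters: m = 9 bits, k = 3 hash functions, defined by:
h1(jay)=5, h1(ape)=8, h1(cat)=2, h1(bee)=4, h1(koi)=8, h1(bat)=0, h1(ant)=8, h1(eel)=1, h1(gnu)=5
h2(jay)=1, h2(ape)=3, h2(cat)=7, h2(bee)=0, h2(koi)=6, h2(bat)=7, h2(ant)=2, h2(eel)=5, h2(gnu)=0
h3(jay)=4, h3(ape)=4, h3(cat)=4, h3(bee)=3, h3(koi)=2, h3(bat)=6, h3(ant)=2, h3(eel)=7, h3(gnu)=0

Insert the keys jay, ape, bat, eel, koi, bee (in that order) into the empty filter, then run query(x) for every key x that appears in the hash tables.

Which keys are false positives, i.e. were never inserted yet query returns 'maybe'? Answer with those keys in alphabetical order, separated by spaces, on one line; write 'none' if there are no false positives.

Start: bits=000000000
After insert 'jay': sets bits 1 4 5 -> bits=010011000
After insert 'ape': sets bits 3 4 8 -> bits=010111001
After insert 'bat': sets bits 0 6 7 -> bits=110111111
After insert 'eel': sets bits 1 5 7 -> bits=110111111
After insert 'koi': sets bits 2 6 8 -> bits=111111111
After insert 'bee': sets bits 0 3 4 -> bits=111111111
Not inserted: ant cat gnu — query each against bits=111111111:
query ant: checks bit2=1, bit8=1 (all 1) -> maybe => FALSE POSITIVE
query cat: checks bit2=1, bit4=1, bit7=1 (all 1) -> maybe => FALSE POSITIVE
query gnu: checks bit0=1, bit5=1 (all 1) -> maybe => FALSE POSITIVE
False positives (alphabetical): ant cat gnu

Answer: ant cat gnu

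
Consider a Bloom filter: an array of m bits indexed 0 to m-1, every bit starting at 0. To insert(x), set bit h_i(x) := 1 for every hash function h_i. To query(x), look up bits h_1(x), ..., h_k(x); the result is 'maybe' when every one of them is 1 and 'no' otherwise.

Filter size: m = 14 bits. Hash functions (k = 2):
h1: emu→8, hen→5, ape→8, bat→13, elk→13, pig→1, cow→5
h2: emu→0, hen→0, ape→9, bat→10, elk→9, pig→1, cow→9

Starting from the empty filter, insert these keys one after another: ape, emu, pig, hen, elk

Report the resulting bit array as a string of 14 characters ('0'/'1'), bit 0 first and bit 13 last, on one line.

Start: bits=00000000000000
After insert 'ape': sets bits 8 9 -> bits=00000000110000
After insert 'emu': sets bits 0 8 -> bits=10000000110000
After insert 'pig': sets bits 1 -> bits=11000000110000
After insert 'hen': sets bits 0 5 -> bits=11000100110000
After insert 'elk': sets bits 9 13 -> bits=11000100110001

Answer: 11000100110001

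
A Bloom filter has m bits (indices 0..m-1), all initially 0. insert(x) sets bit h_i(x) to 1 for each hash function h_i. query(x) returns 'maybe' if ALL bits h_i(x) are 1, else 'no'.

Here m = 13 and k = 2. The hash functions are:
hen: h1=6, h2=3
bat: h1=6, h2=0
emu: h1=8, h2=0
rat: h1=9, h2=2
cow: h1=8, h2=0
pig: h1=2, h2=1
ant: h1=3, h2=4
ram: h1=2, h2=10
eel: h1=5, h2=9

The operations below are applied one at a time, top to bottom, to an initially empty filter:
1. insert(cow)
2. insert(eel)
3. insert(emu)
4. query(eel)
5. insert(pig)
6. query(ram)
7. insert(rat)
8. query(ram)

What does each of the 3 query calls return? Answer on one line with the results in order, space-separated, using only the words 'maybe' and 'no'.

Start: bits=0000000000000
Op 1: insert cow -> sets bits 0 8 -> bits=1000000010000
Op 2: insert eel -> sets bits 5 9 -> bits=1000010011000
Op 3: insert emu -> sets bits 0 8 -> bits=1000010011000
Op 4: query eel -> checks bit5=1, bit9=1 (all 1) -> maybe
Op 5: insert pig -> sets bits 1 2 -> bits=1110010011000
Op 6: query ram -> checks bit2=1, bit10=0 (has a 0) -> no
Op 7: insert rat -> sets bits 2 9 -> bits=1110010011000
Op 8: query ram -> checks bit2=1, bit10=0 (has a 0) -> no
Query results in order: maybe no no

Answer: maybe no no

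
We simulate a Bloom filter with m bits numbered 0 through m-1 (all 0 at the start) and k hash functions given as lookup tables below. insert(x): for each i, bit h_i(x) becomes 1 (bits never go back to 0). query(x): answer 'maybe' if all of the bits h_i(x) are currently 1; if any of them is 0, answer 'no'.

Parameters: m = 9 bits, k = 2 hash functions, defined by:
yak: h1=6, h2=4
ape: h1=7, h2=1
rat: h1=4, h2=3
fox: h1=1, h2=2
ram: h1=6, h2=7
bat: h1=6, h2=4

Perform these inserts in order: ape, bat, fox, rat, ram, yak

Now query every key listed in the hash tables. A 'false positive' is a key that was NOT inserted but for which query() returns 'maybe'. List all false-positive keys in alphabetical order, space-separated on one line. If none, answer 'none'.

Start: bits=000000000
After insert 'ape': sets bits 1 7 -> bits=010000010
After insert 'bat': sets bits 4 6 -> bits=010010110
After insert 'fox': sets bits 1 2 -> bits=011010110
After insert 'rat': sets bits 3 4 -> bits=011110110
After insert 'ram': sets bits 6 7 -> bits=011110110
After insert 'yak': sets bits 4 6 -> bits=011110110
Not inserted: (none) — query each against bits=011110110:
False positives (alphabetical): none

Answer: none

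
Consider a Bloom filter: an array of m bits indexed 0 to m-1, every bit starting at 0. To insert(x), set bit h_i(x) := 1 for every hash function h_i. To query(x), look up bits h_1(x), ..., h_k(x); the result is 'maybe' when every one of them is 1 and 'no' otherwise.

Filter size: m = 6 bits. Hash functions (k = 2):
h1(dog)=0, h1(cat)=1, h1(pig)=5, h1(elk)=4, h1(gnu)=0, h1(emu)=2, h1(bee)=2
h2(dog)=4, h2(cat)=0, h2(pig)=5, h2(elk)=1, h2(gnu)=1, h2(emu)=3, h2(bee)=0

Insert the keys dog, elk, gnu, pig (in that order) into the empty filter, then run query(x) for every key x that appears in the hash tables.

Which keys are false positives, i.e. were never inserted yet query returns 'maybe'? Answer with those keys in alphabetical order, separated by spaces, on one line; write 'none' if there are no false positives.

Answer: cat

Derivation:
Start: bits=000000
After insert 'dog': sets bits 0 4 -> bits=100010
After insert 'elk': sets bits 1 4 -> bits=110010
After insert 'gnu': sets bits 0 1 -> bits=110010
After insert 'pig': sets bits 5 -> bits=110011
Not inserted: bee cat emu — query each against bits=110011:
query bee: checks bit0=1, bit2=0 (has a 0) -> no => not a false positive
query cat: checks bit0=1, bit1=1 (all 1) -> maybe => FALSE POSITIVE
query emu: checks bit2=0, bit3=0 (has a 0) -> no => not a false positive
False positives (alphabetical): cat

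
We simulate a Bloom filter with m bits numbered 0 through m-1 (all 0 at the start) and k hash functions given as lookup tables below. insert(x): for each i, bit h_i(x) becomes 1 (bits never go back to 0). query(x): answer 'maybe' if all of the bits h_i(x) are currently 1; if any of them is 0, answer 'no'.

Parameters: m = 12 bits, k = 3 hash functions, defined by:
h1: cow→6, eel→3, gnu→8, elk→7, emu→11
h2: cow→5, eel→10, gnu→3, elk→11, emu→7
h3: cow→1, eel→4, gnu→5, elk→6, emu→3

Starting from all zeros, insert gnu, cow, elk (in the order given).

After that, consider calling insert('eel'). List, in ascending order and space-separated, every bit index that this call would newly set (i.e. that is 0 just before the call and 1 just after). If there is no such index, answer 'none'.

Answer: 4 10

Derivation:
Start: bits=000000000000
After insert 'gnu': sets bits 3 5 8 -> bits=000101001000
After insert 'cow': sets bits 1 5 6 -> bits=010101101000
After insert 'elk': sets bits 6 7 11 -> bits=010101111001
insert 'eel' would touch bits 3 4 10; currently bit3=1, bit4=0, bit10=0
Bits that are 0 among those (would change 0->1): 4 10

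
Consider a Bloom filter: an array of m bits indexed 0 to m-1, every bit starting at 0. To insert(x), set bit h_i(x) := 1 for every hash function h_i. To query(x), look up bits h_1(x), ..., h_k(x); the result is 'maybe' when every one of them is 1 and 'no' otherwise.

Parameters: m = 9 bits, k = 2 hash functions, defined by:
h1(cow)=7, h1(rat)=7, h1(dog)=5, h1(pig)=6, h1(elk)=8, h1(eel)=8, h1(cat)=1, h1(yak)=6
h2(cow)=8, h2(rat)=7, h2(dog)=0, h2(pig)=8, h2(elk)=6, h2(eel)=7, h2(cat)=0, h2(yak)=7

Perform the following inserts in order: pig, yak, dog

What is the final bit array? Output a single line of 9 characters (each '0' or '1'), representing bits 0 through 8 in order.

Answer: 100001111

Derivation:
Start: bits=000000000
After insert 'pig': sets bits 6 8 -> bits=000000101
After insert 'yak': sets bits 6 7 -> bits=000000111
After insert 'dog': sets bits 0 5 -> bits=100001111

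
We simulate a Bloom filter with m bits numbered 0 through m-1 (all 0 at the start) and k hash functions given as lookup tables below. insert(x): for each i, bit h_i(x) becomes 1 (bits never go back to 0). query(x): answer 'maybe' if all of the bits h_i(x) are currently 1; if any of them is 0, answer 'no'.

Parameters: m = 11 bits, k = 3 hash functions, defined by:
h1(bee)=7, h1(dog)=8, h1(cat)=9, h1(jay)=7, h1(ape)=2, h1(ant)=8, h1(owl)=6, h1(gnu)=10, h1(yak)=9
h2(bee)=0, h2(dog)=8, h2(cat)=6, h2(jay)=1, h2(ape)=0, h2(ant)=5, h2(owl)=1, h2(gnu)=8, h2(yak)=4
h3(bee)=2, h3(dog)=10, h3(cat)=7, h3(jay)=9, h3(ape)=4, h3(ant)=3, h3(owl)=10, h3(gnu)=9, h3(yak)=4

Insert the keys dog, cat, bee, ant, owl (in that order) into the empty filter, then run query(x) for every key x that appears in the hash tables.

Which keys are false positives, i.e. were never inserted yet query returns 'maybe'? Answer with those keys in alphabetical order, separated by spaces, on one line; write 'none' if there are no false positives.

Answer: gnu jay

Derivation:
Start: bits=00000000000
After insert 'dog': sets bits 8 10 -> bits=00000000101
After insert 'cat': sets bits 6 7 9 -> bits=00000011111
After insert 'bee': sets bits 0 2 7 -> bits=10100011111
After insert 'ant': sets bits 3 5 8 -> bits=10110111111
After insert 'owl': sets bits 1 6 10 -> bits=11110111111
Not inserted: ape gnu jay yak — query each against bits=11110111111:
query ape: checks bit0=1, bit2=1, bit4=0 (has a 0) -> no => not a false positive
query gnu: checks bit8=1, bit9=1, bit10=1 (all 1) -> maybe => FALSE POSITIVE
query jay: checks bit1=1, bit7=1, bit9=1 (all 1) -> maybe => FALSE POSITIVE
query yak: checks bit4=0, bit9=1 (has a 0) -> no => not a false positive
False positives (alphabetical): gnu jay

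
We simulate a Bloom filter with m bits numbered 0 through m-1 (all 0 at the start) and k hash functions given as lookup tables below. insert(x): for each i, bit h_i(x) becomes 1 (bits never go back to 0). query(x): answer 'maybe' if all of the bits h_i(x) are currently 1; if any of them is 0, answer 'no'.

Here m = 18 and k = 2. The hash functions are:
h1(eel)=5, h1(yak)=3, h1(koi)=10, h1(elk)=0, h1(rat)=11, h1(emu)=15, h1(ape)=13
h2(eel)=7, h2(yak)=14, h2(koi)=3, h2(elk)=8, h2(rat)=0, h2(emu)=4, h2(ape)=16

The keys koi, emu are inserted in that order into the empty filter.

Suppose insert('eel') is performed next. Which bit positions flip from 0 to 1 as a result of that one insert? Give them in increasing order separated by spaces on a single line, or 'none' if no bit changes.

Answer: 5 7

Derivation:
Start: bits=000000000000000000
After insert 'koi': sets bits 3 10 -> bits=000100000010000000
After insert 'emu': sets bits 4 15 -> bits=000110000010000100
insert 'eel' would touch bits 5 7; currently bit5=0, bit7=0
Bits that are 0 among those (would change 0->1): 5 7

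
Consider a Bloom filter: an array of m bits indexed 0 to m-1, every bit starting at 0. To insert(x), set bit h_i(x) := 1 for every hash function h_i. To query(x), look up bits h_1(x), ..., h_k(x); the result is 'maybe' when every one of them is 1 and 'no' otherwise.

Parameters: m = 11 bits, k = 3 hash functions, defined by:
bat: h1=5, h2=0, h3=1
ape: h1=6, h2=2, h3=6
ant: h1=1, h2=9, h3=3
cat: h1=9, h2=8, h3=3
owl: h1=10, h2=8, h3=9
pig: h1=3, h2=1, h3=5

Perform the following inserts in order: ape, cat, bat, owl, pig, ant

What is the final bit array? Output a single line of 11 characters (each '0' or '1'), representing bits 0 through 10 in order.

Answer: 11110110111

Derivation:
Start: bits=00000000000
After insert 'ape': sets bits 2 6 -> bits=00100010000
After insert 'cat': sets bits 3 8 9 -> bits=00110010110
After insert 'bat': sets bits 0 1 5 -> bits=11110110110
After insert 'owl': sets bits 8 9 10 -> bits=11110110111
After insert 'pig': sets bits 1 3 5 -> bits=11110110111
After insert 'ant': sets bits 1 3 9 -> bits=11110110111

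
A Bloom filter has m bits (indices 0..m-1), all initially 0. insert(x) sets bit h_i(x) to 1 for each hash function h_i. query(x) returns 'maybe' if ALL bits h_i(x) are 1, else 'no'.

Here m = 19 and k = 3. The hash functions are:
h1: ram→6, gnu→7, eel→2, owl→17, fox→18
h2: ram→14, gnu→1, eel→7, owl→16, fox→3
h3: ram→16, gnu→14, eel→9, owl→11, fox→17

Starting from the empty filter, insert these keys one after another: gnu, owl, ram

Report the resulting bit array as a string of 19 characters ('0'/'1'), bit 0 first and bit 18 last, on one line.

Start: bits=0000000000000000000
After insert 'gnu': sets bits 1 7 14 -> bits=0100000100000010000
After insert 'owl': sets bits 11 16 17 -> bits=0100000100010010110
After insert 'ram': sets bits 6 14 16 -> bits=0100001100010010110

Answer: 0100001100010010110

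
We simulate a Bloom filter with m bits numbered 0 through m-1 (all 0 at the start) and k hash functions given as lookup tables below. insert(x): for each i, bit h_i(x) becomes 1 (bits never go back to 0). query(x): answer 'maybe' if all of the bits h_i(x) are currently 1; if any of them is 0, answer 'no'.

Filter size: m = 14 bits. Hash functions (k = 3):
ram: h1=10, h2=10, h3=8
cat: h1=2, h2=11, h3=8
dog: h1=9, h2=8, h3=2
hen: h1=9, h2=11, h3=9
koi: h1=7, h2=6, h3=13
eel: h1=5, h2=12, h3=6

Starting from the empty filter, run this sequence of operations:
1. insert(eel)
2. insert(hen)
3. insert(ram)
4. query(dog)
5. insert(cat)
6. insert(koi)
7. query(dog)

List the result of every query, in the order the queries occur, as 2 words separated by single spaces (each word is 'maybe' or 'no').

Answer: no maybe

Derivation:
Start: bits=00000000000000
Op 1: insert eel -> sets bits 5 6 12 -> bits=00000110000010
Op 2: insert hen -> sets bits 9 11 -> bits=00000110010110
Op 3: insert ram -> sets bits 8 10 -> bits=00000110111110
Op 4: query dog -> checks bit2=0, bit8=1, bit9=1 (has a 0) -> no
Op 5: insert cat -> sets bits 2 8 11 -> bits=00100110111110
Op 6: insert koi -> sets bits 6 7 13 -> bits=00100111111111
Op 7: query dog -> checks bit2=1, bit8=1, bit9=1 (all 1) -> maybe
Query results in order: no maybe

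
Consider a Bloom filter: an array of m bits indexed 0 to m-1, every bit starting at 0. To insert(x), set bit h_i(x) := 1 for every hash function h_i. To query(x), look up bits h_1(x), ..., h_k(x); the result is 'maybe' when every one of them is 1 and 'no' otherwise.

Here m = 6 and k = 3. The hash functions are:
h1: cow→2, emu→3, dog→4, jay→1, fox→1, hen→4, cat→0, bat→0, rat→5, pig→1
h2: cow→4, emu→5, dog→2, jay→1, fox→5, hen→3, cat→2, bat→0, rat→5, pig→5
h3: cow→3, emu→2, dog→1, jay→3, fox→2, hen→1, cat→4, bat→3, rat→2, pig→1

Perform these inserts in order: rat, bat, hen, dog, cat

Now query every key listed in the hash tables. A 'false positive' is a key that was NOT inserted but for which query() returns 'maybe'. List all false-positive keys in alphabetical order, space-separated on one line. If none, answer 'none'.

Start: bits=000000
After insert 'rat': sets bits 2 5 -> bits=001001
After insert 'bat': sets bits 0 3 -> bits=101101
After insert 'hen': sets bits 1 3 4 -> bits=111111
After insert 'dog': sets bits 1 2 4 -> bits=111111
After insert 'cat': sets bits 0 2 4 -> bits=111111
Not inserted: cow emu fox jay pig — query each against bits=111111:
query cow: checks bit2=1, bit3=1, bit4=1 (all 1) -> maybe => FALSE POSITIVE
query emu: checks bit2=1, bit3=1, bit5=1 (all 1) -> maybe => FALSE POSITIVE
query fox: checks bit1=1, bit2=1, bit5=1 (all 1) -> maybe => FALSE POSITIVE
query jay: checks bit1=1, bit3=1 (all 1) -> maybe => FALSE POSITIVE
query pig: checks bit1=1, bit5=1 (all 1) -> maybe => FALSE POSITIVE
False positives (alphabetical): cow emu fox jay pig

Answer: cow emu fox jay pig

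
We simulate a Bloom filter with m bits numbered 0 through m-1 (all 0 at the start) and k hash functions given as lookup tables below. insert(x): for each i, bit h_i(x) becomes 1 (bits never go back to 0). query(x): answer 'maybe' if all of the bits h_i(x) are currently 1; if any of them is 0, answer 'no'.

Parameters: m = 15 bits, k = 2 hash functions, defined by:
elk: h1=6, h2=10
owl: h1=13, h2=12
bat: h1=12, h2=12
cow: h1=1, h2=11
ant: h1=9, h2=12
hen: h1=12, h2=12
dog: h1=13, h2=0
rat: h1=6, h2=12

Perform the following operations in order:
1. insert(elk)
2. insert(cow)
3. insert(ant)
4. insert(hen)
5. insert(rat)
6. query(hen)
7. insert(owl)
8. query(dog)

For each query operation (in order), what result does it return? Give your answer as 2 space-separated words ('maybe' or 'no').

Answer: maybe no

Derivation:
Start: bits=000000000000000
Op 1: insert elk -> sets bits 6 10 -> bits=000000100010000
Op 2: insert cow -> sets bits 1 11 -> bits=010000100011000
Op 3: insert ant -> sets bits 9 12 -> bits=010000100111100
Op 4: insert hen -> sets bits 12 -> bits=010000100111100
Op 5: insert rat -> sets bits 6 12 -> bits=010000100111100
Op 6: query hen -> checks bit12=1 (all 1) -> maybe
Op 7: insert owl -> sets bits 12 13 -> bits=010000100111110
Op 8: query dog -> checks bit0=0, bit13=1 (has a 0) -> no
Query results in order: maybe no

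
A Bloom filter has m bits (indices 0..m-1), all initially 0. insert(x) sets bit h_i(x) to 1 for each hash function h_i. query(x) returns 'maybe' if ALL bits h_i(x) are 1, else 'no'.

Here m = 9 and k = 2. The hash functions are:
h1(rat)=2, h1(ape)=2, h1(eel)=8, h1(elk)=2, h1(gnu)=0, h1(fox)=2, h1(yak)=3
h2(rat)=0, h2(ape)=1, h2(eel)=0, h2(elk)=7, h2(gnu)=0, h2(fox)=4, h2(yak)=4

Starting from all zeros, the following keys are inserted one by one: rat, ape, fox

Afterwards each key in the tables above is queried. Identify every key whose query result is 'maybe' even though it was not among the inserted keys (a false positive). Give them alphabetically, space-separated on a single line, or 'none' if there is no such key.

Start: bits=000000000
After insert 'rat': sets bits 0 2 -> bits=101000000
After insert 'ape': sets bits 1 2 -> bits=111000000
After insert 'fox': sets bits 2 4 -> bits=111010000
Not inserted: eel elk gnu yak — query each against bits=111010000:
query eel: checks bit0=1, bit8=0 (has a 0) -> no => not a false positive
query elk: checks bit2=1, bit7=0 (has a 0) -> no => not a false positive
query gnu: checks bit0=1 (all 1) -> maybe => FALSE POSITIVE
query yak: checks bit3=0, bit4=1 (has a 0) -> no => not a false positive
False positives (alphabetical): gnu

Answer: gnu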